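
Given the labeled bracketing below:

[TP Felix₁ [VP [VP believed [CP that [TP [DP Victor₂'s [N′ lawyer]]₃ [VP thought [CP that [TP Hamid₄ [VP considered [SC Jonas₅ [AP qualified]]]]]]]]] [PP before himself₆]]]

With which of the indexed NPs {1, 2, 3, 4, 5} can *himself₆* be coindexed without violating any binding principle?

{1}

*himself* is an anaphor, so Principle A applies: it must be bound in its binding domain.
Binding domain of *himself₆*: the matrix TP, whose subject is Felix₁.
*Felix₁* c-commands the anaphor within its binding domain → licit binder.
*Victor₂* does not c-command the anaphor → cannot bind it.
*[Victor₂'s lawyer]₃* does not c-command the anaphor → cannot bind it.
*Hamid₄* does not c-command the anaphor → cannot bind it.
*Jonas₅* does not c-command the anaphor → cannot bind it.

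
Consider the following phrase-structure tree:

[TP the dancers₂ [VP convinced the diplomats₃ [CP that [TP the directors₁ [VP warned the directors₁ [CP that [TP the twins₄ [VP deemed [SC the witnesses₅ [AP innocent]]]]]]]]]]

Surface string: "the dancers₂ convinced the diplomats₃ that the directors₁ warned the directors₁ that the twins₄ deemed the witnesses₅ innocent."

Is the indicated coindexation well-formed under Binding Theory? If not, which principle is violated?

Principle C

The two coindexed NPs are *the directors₁* (the lower occurrence) and *the directors₁* (the higher occurrence).
*the directors₁* (the lower occurrence) is an R-expression. Principle C requires it to be free everywhere.
*the directors₁* (the higher occurrence) c-commands it and carries the same index.
The R-expression is bound → Principle C violation.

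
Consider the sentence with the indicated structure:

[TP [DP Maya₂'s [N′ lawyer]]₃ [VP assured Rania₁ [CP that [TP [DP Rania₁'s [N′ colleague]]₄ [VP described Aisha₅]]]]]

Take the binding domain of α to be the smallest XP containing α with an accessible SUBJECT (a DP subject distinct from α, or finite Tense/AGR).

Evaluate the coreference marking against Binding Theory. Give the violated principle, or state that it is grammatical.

The two coindexed NPs are *Rania₁* (the higher occurrence) and *Rania₁* (the lower occurrence).
*Rania₁* (the lower occurrence) is an R-expression. Principle C requires it to be free everywhere.
*Rania₁* (the higher occurrence) c-commands it and carries the same index.
The R-expression is bound → Principle C violation.

Principle C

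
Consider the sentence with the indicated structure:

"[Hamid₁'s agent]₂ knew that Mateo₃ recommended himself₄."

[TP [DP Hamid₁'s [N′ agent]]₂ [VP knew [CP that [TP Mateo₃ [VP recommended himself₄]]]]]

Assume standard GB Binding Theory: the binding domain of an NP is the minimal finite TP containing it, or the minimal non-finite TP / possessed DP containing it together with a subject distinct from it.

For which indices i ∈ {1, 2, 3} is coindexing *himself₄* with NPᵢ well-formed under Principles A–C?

{3}

*himself* is an anaphor, so Principle A applies: it must be bound in its binding domain.
Binding domain of *himself₄*: the embedded TP, whose subject is Mateo₃.
*Hamid₁* does not c-command the anaphor → cannot bind it.
*[Hamid₁'s agent]₂* c-commands the anaphor but is outside its binding domain → cannot satisfy Principle A.
*Mateo₃* c-commands the anaphor within its binding domain → licit binder.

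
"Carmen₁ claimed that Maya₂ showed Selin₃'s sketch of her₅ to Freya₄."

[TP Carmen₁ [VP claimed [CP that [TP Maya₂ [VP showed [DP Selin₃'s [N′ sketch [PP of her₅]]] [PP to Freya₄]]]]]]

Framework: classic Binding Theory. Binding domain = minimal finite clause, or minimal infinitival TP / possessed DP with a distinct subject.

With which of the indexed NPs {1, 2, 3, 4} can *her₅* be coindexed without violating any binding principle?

{1, 2, 4}

*her* is a pronoun, so Principle B applies: it must be free in its binding domain.
Binding domain of *her₅*: the possessed DP, whose subject is Selin₃.
*Carmen₁* c-commands the pronoun but from outside its binding domain, and is not c-commanded by it → coindexation permitted.
*Maya₂* c-commands the pronoun but from outside its binding domain, and is not c-commanded by it → coindexation permitted.
*Selin₃* c-commands the pronoun within its binding domain → coindexation would violate Principle B.
*Freya₄* and the pronoun do not c-command one another → neither Principle B nor Principle C is at stake; coindexation permitted.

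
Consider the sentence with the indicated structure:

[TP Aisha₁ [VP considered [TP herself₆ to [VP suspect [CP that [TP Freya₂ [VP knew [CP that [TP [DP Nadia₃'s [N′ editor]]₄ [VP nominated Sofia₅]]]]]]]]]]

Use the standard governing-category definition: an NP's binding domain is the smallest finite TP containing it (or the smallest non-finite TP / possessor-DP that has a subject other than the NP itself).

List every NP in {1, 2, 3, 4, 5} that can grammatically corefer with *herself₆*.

*herself* is an anaphor, so Principle A applies: it must be bound in its binding domain.
Binding domain of *herself₆*: the matrix TP, whose subject is Aisha₁.
*Aisha₁* c-commands the anaphor within its binding domain → licit binder.
*Freya₂* does not c-command the anaphor → cannot bind it.
*Nadia₃* does not c-command the anaphor → cannot bind it.
*[Nadia₃'s editor]₄* does not c-command the anaphor → cannot bind it.
*Sofia₅* does not c-command the anaphor → cannot bind it.

{1}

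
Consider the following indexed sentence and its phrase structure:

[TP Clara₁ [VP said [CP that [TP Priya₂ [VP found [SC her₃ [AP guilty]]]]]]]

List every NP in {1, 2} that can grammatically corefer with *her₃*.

{1}

*her* is a pronoun, so Principle B applies: it must be free in its binding domain.
Binding domain of *her₃*: the embedded TP, whose subject is Priya₂.
*Clara₁* c-commands the pronoun but from outside its binding domain, and is not c-commanded by it → coindexation permitted.
*Priya₂* c-commands the pronoun within its binding domain → coindexation would violate Principle B.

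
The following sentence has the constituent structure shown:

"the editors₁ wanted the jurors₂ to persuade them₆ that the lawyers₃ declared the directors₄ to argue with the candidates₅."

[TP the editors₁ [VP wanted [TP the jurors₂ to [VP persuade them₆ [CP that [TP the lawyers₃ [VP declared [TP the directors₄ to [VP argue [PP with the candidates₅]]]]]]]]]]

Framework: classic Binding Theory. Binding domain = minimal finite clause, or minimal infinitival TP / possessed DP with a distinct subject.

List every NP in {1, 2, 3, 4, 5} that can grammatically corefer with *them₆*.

*them* is a pronoun, so Principle B applies: it must be free in its binding domain.
Binding domain of *them₆*: the embedded TP, whose subject is the jurors₂.
*the editors₁* c-commands the pronoun but from outside its binding domain, and is not c-commanded by it → coindexation permitted.
*the jurors₂* c-commands the pronoun within its binding domain → coindexation would violate Principle B.
*the lawyers₃*: the pronoun c-commands this R-expression → coindexation would violate Principle C on *the lawyers₃*.
*the directors₄*: the pronoun c-commands this R-expression → coindexation would violate Principle C on *the directors₄*.
*the candidates₅*: the pronoun c-commands this R-expression → coindexation would violate Principle C on *the candidates₅*.

{1}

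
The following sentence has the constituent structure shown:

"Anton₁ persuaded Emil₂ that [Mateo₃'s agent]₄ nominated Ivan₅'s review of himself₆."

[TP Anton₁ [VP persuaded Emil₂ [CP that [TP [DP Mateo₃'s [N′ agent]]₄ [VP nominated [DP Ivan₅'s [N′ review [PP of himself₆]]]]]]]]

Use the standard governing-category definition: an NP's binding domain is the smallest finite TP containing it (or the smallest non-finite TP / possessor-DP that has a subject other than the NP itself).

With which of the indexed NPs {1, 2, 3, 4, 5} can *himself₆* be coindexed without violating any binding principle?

{5}

*himself* is an anaphor, so Principle A applies: it must be bound in its binding domain.
Binding domain of *himself₆*: the possessed DP, whose subject is Ivan₅.
*Anton₁* c-commands the anaphor but is outside its binding domain → cannot satisfy Principle A.
*Emil₂* c-commands the anaphor but is outside its binding domain → cannot satisfy Principle A.
*Mateo₃* does not c-command the anaphor → cannot bind it.
*[Mateo₃'s agent]₄* c-commands the anaphor but is outside its binding domain → cannot satisfy Principle A.
*Ivan₅* c-commands the anaphor within its binding domain → licit binder.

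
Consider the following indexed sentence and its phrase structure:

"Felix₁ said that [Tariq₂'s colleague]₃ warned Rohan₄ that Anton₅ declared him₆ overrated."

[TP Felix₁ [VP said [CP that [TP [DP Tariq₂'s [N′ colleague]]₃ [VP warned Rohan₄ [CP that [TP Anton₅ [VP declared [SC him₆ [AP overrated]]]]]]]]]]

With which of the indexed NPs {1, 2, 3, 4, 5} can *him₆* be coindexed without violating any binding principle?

*him* is a pronoun, so Principle B applies: it must be free in its binding domain.
Binding domain of *him₆*: the embedded TP, whose subject is Anton₅.
*Felix₁* c-commands the pronoun but from outside its binding domain, and is not c-commanded by it → coindexation permitted.
*Tariq₂* and the pronoun do not c-command one another → neither Principle B nor Principle C is at stake; coindexation permitted.
*[Tariq₂'s colleague]₃* c-commands the pronoun but from outside its binding domain, and is not c-commanded by it → coindexation permitted.
*Rohan₄* c-commands the pronoun but from outside its binding domain, and is not c-commanded by it → coindexation permitted.
*Anton₅* c-commands the pronoun within its binding domain → coindexation would violate Principle B.

{1, 2, 3, 4}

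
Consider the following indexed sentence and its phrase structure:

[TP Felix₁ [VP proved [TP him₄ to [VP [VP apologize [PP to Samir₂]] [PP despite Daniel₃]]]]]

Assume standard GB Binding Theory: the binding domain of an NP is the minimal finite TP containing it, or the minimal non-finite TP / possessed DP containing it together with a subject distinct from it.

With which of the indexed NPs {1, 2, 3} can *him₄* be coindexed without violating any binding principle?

none

*him* is a pronoun, so Principle B applies: it must be free in its binding domain.
Binding domain of *him₄*: the matrix TP, whose subject is Felix₁.
*Felix₁* c-commands the pronoun within its binding domain → coindexation would violate Principle B.
*Samir₂*: the pronoun c-commands this R-expression → coindexation would violate Principle C on *Samir₂*.
*Daniel₃*: the pronoun c-commands this R-expression → coindexation would violate Principle C on *Daniel₃*.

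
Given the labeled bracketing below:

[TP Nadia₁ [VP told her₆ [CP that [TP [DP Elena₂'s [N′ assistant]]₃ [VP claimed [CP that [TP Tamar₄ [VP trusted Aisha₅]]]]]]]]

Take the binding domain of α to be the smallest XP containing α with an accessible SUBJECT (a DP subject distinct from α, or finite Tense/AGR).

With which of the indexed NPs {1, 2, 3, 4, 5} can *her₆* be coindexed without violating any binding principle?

none

*her* is a pronoun, so Principle B applies: it must be free in its binding domain.
Binding domain of *her₆*: the matrix TP, whose subject is Nadia₁.
*Nadia₁* c-commands the pronoun within its binding domain → coindexation would violate Principle B.
*Elena₂*: the pronoun c-commands this R-expression → coindexation would violate Principle C on *Elena₂*.
*[Elena₂'s assistant]₃*: the pronoun c-commands this R-expression → coindexation would violate Principle C on *[Elena₂'s assistant]₃*.
*Tamar₄*: the pronoun c-commands this R-expression → coindexation would violate Principle C on *Tamar₄*.
*Aisha₅*: the pronoun c-commands this R-expression → coindexation would violate Principle C on *Aisha₅*.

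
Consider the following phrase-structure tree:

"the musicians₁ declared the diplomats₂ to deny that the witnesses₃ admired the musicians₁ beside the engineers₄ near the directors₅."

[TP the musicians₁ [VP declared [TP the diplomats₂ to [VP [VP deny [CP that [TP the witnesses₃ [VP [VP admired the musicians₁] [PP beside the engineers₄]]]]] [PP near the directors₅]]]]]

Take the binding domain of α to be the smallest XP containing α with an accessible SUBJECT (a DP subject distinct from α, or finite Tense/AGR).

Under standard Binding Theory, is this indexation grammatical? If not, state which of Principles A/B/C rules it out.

The two coindexed NPs are *the musicians₁* (the lower occurrence) and *the musicians₁* (the higher occurrence).
*the musicians₁* (the lower occurrence) is an R-expression. Principle C requires it to be free everywhere.
*the musicians₁* (the higher occurrence) c-commands it and carries the same index.
The R-expression is bound → Principle C violation.

Principle C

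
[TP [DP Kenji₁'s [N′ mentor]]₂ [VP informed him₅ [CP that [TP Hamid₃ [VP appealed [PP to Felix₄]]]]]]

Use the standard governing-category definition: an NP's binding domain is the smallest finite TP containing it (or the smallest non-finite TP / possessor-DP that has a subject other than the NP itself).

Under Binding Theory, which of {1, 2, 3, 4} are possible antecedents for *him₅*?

*him* is a pronoun, so Principle B applies: it must be free in its binding domain.
Binding domain of *him₅*: the matrix TP, whose subject is [Kenji₁'s mentor]₂.
*Kenji₁* and the pronoun do not c-command one another → neither Principle B nor Principle C is at stake; coindexation permitted.
*[Kenji₁'s mentor]₂* c-commands the pronoun within its binding domain → coindexation would violate Principle B.
*Hamid₃*: the pronoun c-commands this R-expression → coindexation would violate Principle C on *Hamid₃*.
*Felix₄*: the pronoun c-commands this R-expression → coindexation would violate Principle C on *Felix₄*.

{1}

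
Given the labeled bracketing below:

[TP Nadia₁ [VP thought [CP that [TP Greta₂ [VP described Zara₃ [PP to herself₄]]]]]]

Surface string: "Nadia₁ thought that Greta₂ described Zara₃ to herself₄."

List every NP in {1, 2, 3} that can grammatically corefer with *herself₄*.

*herself* is an anaphor, so Principle A applies: it must be bound in its binding domain.
Binding domain of *herself₄*: the embedded TP, whose subject is Greta₂.
*Nadia₁* c-commands the anaphor but is outside its binding domain → cannot satisfy Principle A.
*Greta₂* c-commands the anaphor within its binding domain → licit binder.
*Zara₃* c-commands the anaphor within its binding domain → licit binder.

{2, 3}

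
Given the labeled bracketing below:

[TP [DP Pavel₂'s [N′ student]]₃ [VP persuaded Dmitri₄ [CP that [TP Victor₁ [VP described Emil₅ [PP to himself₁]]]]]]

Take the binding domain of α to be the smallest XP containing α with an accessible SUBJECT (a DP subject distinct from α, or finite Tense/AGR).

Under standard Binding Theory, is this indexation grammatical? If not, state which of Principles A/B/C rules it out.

grammatical

The two coindexed NPs are *Victor₁* and *himself₁*.
*himself₁* is an anaphor; its binding domain is the embedded TP, whose subject is Victor₁. *Victor₁* c-commands it within that domain and shares its index, so Principle A is satisfied.
*Victor₁* is an R-expression; *himself₁* does not c-command it, and no other NP shares its index, so Principle C is satisfied.
All principles are respected.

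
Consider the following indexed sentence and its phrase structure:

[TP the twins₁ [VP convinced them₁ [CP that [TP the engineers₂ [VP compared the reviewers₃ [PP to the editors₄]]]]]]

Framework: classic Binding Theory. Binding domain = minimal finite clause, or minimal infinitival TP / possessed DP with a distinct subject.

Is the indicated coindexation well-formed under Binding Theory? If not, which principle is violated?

The two coindexed NPs are *the twins₁* and *them₁*.
*them₁* is a pronoun. Its binding domain is the matrix TP, whose subject is the twins₁.
*the twins₁* c-commands it within that domain and carries the same index.
The pronoun is locally bound → Principle B violation.

Principle B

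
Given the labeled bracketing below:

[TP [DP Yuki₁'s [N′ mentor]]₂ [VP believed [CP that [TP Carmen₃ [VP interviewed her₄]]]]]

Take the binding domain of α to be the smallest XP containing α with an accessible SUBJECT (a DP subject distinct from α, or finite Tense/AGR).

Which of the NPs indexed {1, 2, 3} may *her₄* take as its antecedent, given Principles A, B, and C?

{1, 2}

*her* is a pronoun, so Principle B applies: it must be free in its binding domain.
Binding domain of *her₄*: the embedded TP, whose subject is Carmen₃.
*Yuki₁* and the pronoun do not c-command one another → neither Principle B nor Principle C is at stake; coindexation permitted.
*[Yuki₁'s mentor]₂* c-commands the pronoun but from outside its binding domain, and is not c-commanded by it → coindexation permitted.
*Carmen₃* c-commands the pronoun within its binding domain → coindexation would violate Principle B.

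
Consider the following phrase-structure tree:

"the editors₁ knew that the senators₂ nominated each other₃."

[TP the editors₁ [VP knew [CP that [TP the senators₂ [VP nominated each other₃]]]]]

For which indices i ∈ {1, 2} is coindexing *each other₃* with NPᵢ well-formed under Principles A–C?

{2}

*each other* is an anaphor, so Principle A applies: it must be bound in its binding domain.
Binding domain of *each other₃*: the embedded TP, whose subject is the senators₂.
*the editors₁* c-commands the anaphor but is outside its binding domain → cannot satisfy Principle A.
*the senators₂* c-commands the anaphor within its binding domain → licit binder.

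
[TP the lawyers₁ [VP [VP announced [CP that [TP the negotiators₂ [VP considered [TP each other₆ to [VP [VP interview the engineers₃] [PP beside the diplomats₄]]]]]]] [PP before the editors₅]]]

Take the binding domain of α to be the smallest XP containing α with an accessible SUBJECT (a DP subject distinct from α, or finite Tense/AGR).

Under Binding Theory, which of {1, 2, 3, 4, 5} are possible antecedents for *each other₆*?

{2}

*each other* is an anaphor, so Principle A applies: it must be bound in its binding domain.
Binding domain of *each other₆*: the embedded TP, whose subject is the negotiators₂.
*the lawyers₁* c-commands the anaphor but is outside its binding domain → cannot satisfy Principle A.
*the negotiators₂* c-commands the anaphor within its binding domain → licit binder.
*the engineers₃* does not c-command the anaphor → cannot bind it.
*the diplomats₄* does not c-command the anaphor → cannot bind it.
*the editors₅* does not c-command the anaphor → cannot bind it.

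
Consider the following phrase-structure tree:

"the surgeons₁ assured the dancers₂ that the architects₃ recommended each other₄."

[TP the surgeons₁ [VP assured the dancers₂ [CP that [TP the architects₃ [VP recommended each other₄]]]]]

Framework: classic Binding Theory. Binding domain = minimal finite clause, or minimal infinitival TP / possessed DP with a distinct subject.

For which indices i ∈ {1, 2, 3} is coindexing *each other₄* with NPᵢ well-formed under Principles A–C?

*each other* is an anaphor, so Principle A applies: it must be bound in its binding domain.
Binding domain of *each other₄*: the embedded TP, whose subject is the architects₃.
*the surgeons₁* c-commands the anaphor but is outside its binding domain → cannot satisfy Principle A.
*the dancers₂* c-commands the anaphor but is outside its binding domain → cannot satisfy Principle A.
*the architects₃* c-commands the anaphor within its binding domain → licit binder.

{3}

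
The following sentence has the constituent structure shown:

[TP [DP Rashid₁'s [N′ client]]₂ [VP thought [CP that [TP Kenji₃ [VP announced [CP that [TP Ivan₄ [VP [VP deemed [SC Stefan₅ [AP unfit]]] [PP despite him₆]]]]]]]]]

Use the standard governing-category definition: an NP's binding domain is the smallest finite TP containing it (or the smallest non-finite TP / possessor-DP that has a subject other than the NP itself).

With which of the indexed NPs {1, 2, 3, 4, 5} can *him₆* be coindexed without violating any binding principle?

*him* is a pronoun, so Principle B applies: it must be free in its binding domain.
Binding domain of *him₆*: the embedded TP, whose subject is Ivan₄.
*Rashid₁* and the pronoun do not c-command one another → neither Principle B nor Principle C is at stake; coindexation permitted.
*[Rashid₁'s client]₂* c-commands the pronoun but from outside its binding domain, and is not c-commanded by it → coindexation permitted.
*Kenji₃* c-commands the pronoun but from outside its binding domain, and is not c-commanded by it → coindexation permitted.
*Ivan₄* c-commands the pronoun within its binding domain → coindexation would violate Principle B.
*Stefan₅* and the pronoun do not c-command one another → neither Principle B nor Principle C is at stake; coindexation permitted.

{1, 2, 3, 5}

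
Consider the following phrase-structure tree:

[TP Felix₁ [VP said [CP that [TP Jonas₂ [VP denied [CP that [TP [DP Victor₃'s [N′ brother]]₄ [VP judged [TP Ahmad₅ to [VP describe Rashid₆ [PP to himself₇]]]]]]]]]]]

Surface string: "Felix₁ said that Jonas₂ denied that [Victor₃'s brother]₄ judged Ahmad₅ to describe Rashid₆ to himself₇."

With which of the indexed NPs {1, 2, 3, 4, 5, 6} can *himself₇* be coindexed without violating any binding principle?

{5, 6}

*himself* is an anaphor, so Principle A applies: it must be bound in its binding domain.
Binding domain of *himself₇*: the embedded TP, whose subject is Ahmad₅.
*Felix₁* c-commands the anaphor but is outside its binding domain → cannot satisfy Principle A.
*Jonas₂* c-commands the anaphor but is outside its binding domain → cannot satisfy Principle A.
*Victor₃* does not c-command the anaphor → cannot bind it.
*[Victor₃'s brother]₄* c-commands the anaphor but is outside its binding domain → cannot satisfy Principle A.
*Ahmad₅* c-commands the anaphor within its binding domain → licit binder.
*Rashid₆* c-commands the anaphor within its binding domain → licit binder.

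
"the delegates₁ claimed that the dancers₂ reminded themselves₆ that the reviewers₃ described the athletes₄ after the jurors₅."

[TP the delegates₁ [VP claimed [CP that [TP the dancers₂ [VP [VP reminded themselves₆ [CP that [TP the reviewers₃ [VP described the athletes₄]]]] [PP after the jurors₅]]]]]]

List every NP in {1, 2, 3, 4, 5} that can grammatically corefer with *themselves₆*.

{2}

*themselves* is an anaphor, so Principle A applies: it must be bound in its binding domain.
Binding domain of *themselves₆*: the embedded TP, whose subject is the dancers₂.
*the delegates₁* c-commands the anaphor but is outside its binding domain → cannot satisfy Principle A.
*the dancers₂* c-commands the anaphor within its binding domain → licit binder.
*the reviewers₃* does not c-command the anaphor → cannot bind it.
*the athletes₄* does not c-command the anaphor → cannot bind it.
*the jurors₅* does not c-command the anaphor → cannot bind it.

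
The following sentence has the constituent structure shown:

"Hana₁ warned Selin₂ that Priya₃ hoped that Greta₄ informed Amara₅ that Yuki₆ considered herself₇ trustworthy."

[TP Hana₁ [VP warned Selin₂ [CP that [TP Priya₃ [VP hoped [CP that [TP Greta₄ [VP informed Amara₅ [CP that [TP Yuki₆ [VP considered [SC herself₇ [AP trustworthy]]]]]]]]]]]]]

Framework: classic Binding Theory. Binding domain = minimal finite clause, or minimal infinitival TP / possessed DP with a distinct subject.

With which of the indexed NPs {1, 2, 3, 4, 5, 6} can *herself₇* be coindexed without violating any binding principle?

{6}

*herself* is an anaphor, so Principle A applies: it must be bound in its binding domain.
Binding domain of *herself₇*: the embedded TP, whose subject is Yuki₆.
*Hana₁* c-commands the anaphor but is outside its binding domain → cannot satisfy Principle A.
*Selin₂* c-commands the anaphor but is outside its binding domain → cannot satisfy Principle A.
*Priya₃* c-commands the anaphor but is outside its binding domain → cannot satisfy Principle A.
*Greta₄* c-commands the anaphor but is outside its binding domain → cannot satisfy Principle A.
*Amara₅* c-commands the anaphor but is outside its binding domain → cannot satisfy Principle A.
*Yuki₆* c-commands the anaphor within its binding domain → licit binder.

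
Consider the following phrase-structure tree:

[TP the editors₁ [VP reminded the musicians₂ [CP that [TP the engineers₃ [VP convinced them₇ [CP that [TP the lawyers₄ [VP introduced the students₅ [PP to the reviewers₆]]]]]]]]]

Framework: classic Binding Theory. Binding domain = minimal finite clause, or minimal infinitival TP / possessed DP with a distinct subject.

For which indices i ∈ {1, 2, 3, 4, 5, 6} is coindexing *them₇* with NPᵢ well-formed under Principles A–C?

*them* is a pronoun, so Principle B applies: it must be free in its binding domain.
Binding domain of *them₇*: the embedded TP, whose subject is the engineers₃.
*the editors₁* c-commands the pronoun but from outside its binding domain, and is not c-commanded by it → coindexation permitted.
*the musicians₂* c-commands the pronoun but from outside its binding domain, and is not c-commanded by it → coindexation permitted.
*the engineers₃* c-commands the pronoun within its binding domain → coindexation would violate Principle B.
*the lawyers₄*: the pronoun c-commands this R-expression → coindexation would violate Principle C on *the lawyers₄*.
*the students₅*: the pronoun c-commands this R-expression → coindexation would violate Principle C on *the students₅*.
*the reviewers₆*: the pronoun c-commands this R-expression → coindexation would violate Principle C on *the reviewers₆*.

{1, 2}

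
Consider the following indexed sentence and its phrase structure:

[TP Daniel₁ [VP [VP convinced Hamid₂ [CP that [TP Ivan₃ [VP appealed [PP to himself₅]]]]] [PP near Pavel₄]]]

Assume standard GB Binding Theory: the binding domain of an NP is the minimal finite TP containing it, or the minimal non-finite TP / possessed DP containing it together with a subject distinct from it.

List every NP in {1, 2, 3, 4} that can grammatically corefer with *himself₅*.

*himself* is an anaphor, so Principle A applies: it must be bound in its binding domain.
Binding domain of *himself₅*: the embedded TP, whose subject is Ivan₃.
*Daniel₁* c-commands the anaphor but is outside its binding domain → cannot satisfy Principle A.
*Hamid₂* c-commands the anaphor but is outside its binding domain → cannot satisfy Principle A.
*Ivan₃* c-commands the anaphor within its binding domain → licit binder.
*Pavel₄* does not c-command the anaphor → cannot bind it.

{3}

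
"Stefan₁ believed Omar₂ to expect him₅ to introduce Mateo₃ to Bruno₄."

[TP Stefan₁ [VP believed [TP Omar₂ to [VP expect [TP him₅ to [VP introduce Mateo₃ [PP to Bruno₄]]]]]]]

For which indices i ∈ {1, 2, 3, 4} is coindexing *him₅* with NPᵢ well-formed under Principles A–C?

*him* is a pronoun, so Principle B applies: it must be free in its binding domain.
Binding domain of *him₅*: the embedded TP, whose subject is Omar₂.
*Stefan₁* c-commands the pronoun but from outside its binding domain, and is not c-commanded by it → coindexation permitted.
*Omar₂* c-commands the pronoun within its binding domain → coindexation would violate Principle B.
*Mateo₃*: the pronoun c-commands this R-expression → coindexation would violate Principle C on *Mateo₃*.
*Bruno₄*: the pronoun c-commands this R-expression → coindexation would violate Principle C on *Bruno₄*.

{1}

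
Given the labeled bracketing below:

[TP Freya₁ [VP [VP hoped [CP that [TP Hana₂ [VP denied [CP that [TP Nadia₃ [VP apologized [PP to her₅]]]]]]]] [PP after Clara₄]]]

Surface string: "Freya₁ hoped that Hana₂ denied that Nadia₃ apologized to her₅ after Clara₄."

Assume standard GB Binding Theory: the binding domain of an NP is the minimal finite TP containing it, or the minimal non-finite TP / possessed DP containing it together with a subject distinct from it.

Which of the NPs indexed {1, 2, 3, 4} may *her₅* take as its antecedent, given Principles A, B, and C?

{1, 2, 4}

*her* is a pronoun, so Principle B applies: it must be free in its binding domain.
Binding domain of *her₅*: the embedded TP, whose subject is Nadia₃.
*Freya₁* c-commands the pronoun but from outside its binding domain, and is not c-commanded by it → coindexation permitted.
*Hana₂* c-commands the pronoun but from outside its binding domain, and is not c-commanded by it → coindexation permitted.
*Nadia₃* c-commands the pronoun within its binding domain → coindexation would violate Principle B.
*Clara₄* and the pronoun do not c-command one another → neither Principle B nor Principle C is at stake; coindexation permitted.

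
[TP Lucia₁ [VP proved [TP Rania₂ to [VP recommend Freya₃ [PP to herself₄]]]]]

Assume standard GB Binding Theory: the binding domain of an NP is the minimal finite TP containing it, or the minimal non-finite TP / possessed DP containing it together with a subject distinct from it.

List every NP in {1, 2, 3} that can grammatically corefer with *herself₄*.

{2, 3}

*herself* is an anaphor, so Principle A applies: it must be bound in its binding domain.
Binding domain of *herself₄*: the embedded TP, whose subject is Rania₂.
*Lucia₁* c-commands the anaphor but is outside its binding domain → cannot satisfy Principle A.
*Rania₂* c-commands the anaphor within its binding domain → licit binder.
*Freya₃* c-commands the anaphor within its binding domain → licit binder.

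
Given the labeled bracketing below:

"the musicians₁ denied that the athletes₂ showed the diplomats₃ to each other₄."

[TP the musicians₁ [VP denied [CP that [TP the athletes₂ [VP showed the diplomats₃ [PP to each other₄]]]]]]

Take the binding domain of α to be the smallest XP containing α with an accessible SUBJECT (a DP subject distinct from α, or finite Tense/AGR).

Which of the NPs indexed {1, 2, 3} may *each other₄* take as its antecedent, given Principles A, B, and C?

*each other* is an anaphor, so Principle A applies: it must be bound in its binding domain.
Binding domain of *each other₄*: the embedded TP, whose subject is the athletes₂.
*the musicians₁* c-commands the anaphor but is outside its binding domain → cannot satisfy Principle A.
*the athletes₂* c-commands the anaphor within its binding domain → licit binder.
*the diplomats₃* c-commands the anaphor within its binding domain → licit binder.

{2, 3}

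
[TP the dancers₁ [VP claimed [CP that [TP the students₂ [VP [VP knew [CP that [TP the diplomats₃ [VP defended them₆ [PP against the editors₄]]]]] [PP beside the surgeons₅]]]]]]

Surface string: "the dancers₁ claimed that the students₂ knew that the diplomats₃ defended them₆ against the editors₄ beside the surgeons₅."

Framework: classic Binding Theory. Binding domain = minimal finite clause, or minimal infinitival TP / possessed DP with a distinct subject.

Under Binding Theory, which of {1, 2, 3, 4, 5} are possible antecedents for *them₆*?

{1, 2, 5}

*them* is a pronoun, so Principle B applies: it must be free in its binding domain.
Binding domain of *them₆*: the embedded TP, whose subject is the diplomats₃.
*the dancers₁* c-commands the pronoun but from outside its binding domain, and is not c-commanded by it → coindexation permitted.
*the students₂* c-commands the pronoun but from outside its binding domain, and is not c-commanded by it → coindexation permitted.
*the diplomats₃* c-commands the pronoun within its binding domain → coindexation would violate Principle B.
*the editors₄*: the pronoun c-commands this R-expression → coindexation would violate Principle C on *the editors₄*.
*the surgeons₅* and the pronoun do not c-command one another → neither Principle B nor Principle C is at stake; coindexation permitted.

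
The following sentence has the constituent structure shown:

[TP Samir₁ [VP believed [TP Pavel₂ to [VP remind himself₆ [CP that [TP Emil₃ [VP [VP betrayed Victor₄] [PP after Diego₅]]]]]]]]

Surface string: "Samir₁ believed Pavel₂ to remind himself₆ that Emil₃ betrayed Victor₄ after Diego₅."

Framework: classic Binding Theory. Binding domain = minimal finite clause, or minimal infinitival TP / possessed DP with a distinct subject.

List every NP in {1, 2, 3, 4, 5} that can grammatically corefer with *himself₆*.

{2}

*himself* is an anaphor, so Principle A applies: it must be bound in its binding domain.
Binding domain of *himself₆*: the embedded TP, whose subject is Pavel₂.
*Samir₁* c-commands the anaphor but is outside its binding domain → cannot satisfy Principle A.
*Pavel₂* c-commands the anaphor within its binding domain → licit binder.
*Emil₃* does not c-command the anaphor → cannot bind it.
*Victor₄* does not c-command the anaphor → cannot bind it.
*Diego₅* does not c-command the anaphor → cannot bind it.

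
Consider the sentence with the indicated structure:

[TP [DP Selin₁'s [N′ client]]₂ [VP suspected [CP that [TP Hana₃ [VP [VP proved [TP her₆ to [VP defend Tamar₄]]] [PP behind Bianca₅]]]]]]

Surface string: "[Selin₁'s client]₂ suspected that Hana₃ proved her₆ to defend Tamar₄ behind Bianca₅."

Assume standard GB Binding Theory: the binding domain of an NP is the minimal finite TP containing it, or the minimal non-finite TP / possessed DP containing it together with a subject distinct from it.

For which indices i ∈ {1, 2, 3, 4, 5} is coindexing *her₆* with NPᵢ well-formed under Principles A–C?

{1, 2, 5}

*her* is a pronoun, so Principle B applies: it must be free in its binding domain.
Binding domain of *her₆*: the embedded TP, whose subject is Hana₃.
*Selin₁* and the pronoun do not c-command one another → neither Principle B nor Principle C is at stake; coindexation permitted.
*[Selin₁'s client]₂* c-commands the pronoun but from outside its binding domain, and is not c-commanded by it → coindexation permitted.
*Hana₃* c-commands the pronoun within its binding domain → coindexation would violate Principle B.
*Tamar₄*: the pronoun c-commands this R-expression → coindexation would violate Principle C on *Tamar₄*.
*Bianca₅* and the pronoun do not c-command one another → neither Principle B nor Principle C is at stake; coindexation permitted.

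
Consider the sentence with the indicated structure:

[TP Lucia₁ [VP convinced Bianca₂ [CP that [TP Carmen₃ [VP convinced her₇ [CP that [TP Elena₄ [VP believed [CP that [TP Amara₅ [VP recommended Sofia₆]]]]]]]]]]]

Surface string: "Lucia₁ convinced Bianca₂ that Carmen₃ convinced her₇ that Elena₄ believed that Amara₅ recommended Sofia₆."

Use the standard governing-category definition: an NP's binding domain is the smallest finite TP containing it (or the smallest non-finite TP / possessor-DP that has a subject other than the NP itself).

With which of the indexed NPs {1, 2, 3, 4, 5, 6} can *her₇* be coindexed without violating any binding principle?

{1, 2}

*her* is a pronoun, so Principle B applies: it must be free in its binding domain.
Binding domain of *her₇*: the embedded TP, whose subject is Carmen₃.
*Lucia₁* c-commands the pronoun but from outside its binding domain, and is not c-commanded by it → coindexation permitted.
*Bianca₂* c-commands the pronoun but from outside its binding domain, and is not c-commanded by it → coindexation permitted.
*Carmen₃* c-commands the pronoun within its binding domain → coindexation would violate Principle B.
*Elena₄*: the pronoun c-commands this R-expression → coindexation would violate Principle C on *Elena₄*.
*Amara₅*: the pronoun c-commands this R-expression → coindexation would violate Principle C on *Amara₅*.
*Sofia₆*: the pronoun c-commands this R-expression → coindexation would violate Principle C on *Sofia₆*.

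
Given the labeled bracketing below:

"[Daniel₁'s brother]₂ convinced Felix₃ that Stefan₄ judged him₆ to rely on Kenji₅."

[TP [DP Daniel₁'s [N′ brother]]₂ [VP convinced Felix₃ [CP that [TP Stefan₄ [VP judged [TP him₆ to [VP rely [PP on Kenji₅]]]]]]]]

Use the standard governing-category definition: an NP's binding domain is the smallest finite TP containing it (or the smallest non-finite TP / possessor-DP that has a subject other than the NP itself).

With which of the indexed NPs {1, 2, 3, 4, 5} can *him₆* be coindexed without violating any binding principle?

{1, 2, 3}

*him* is a pronoun, so Principle B applies: it must be free in its binding domain.
Binding domain of *him₆*: the embedded TP, whose subject is Stefan₄.
*Daniel₁* and the pronoun do not c-command one another → neither Principle B nor Principle C is at stake; coindexation permitted.
*[Daniel₁'s brother]₂* c-commands the pronoun but from outside its binding domain, and is not c-commanded by it → coindexation permitted.
*Felix₃* c-commands the pronoun but from outside its binding domain, and is not c-commanded by it → coindexation permitted.
*Stefan₄* c-commands the pronoun within its binding domain → coindexation would violate Principle B.
*Kenji₅*: the pronoun c-commands this R-expression → coindexation would violate Principle C on *Kenji₅*.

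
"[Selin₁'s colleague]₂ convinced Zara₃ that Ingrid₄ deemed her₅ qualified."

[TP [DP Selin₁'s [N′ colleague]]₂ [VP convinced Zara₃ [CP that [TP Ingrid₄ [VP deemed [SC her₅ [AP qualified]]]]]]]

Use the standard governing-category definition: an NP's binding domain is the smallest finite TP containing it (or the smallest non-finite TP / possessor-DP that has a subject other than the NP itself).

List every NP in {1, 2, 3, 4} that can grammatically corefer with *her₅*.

*her* is a pronoun, so Principle B applies: it must be free in its binding domain.
Binding domain of *her₅*: the embedded TP, whose subject is Ingrid₄.
*Selin₁* and the pronoun do not c-command one another → neither Principle B nor Principle C is at stake; coindexation permitted.
*[Selin₁'s colleague]₂* c-commands the pronoun but from outside its binding domain, and is not c-commanded by it → coindexation permitted.
*Zara₃* c-commands the pronoun but from outside its binding domain, and is not c-commanded by it → coindexation permitted.
*Ingrid₄* c-commands the pronoun within its binding domain → coindexation would violate Principle B.

{1, 2, 3}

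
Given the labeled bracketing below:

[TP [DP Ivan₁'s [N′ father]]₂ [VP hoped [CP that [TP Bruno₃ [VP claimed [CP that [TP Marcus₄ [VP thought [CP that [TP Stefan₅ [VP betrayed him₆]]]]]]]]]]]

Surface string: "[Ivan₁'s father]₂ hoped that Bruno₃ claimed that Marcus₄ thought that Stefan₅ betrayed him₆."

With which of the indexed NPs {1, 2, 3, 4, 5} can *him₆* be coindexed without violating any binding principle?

*him* is a pronoun, so Principle B applies: it must be free in its binding domain.
Binding domain of *him₆*: the embedded TP, whose subject is Stefan₅.
*Ivan₁* and the pronoun do not c-command one another → neither Principle B nor Principle C is at stake; coindexation permitted.
*[Ivan₁'s father]₂* c-commands the pronoun but from outside its binding domain, and is not c-commanded by it → coindexation permitted.
*Bruno₃* c-commands the pronoun but from outside its binding domain, and is not c-commanded by it → coindexation permitted.
*Marcus₄* c-commands the pronoun but from outside its binding domain, and is not c-commanded by it → coindexation permitted.
*Stefan₅* c-commands the pronoun within its binding domain → coindexation would violate Principle B.

{1, 2, 3, 4}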